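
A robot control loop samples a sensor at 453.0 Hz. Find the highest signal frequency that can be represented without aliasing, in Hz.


f_max = f_s/2 = 453.0/2 = 226.5000

226.5000 Hz


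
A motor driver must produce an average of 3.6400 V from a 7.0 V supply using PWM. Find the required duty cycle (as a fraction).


D = V_avg/V_supply = 3.6400/7.0 = 0.5200

0.5200


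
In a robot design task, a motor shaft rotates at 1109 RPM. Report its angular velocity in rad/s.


omega = 1109 * 2*pi/60 = 116.1342

116.1342 rad/s


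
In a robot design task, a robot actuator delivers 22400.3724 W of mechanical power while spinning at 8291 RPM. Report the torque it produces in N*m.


omega = 8291 * 2*pi/60 = 868.231490 rad/s
tau = P / omega = 22400.3724 / 868.231490 = 25.8000

25.8000 N*m


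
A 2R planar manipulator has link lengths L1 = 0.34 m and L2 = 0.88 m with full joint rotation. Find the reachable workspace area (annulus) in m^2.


r_max = L1 + L2 = 1.2200, r_min = |L1 - L2| = 0.5400
A = pi*(r_max^2 - r_min^2) = pi*(1.4884 - 0.2916) = 3.7599

3.7599 m^2


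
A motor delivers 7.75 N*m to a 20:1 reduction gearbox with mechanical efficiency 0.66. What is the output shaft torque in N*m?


tau_out = tau_in * N * eta = 7.75 * 20 * 0.66 = 102.3000

102.3000 N*m


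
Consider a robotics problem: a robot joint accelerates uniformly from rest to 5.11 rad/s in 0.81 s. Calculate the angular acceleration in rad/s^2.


alpha = delta_omega / t = 5.11 / 0.81 = 6.3086

6.3086 rad/s^2


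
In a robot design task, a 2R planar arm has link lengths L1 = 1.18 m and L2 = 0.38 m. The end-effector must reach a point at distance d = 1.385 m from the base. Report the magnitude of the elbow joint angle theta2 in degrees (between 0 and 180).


cos(th2) = (d^2 - L1^2 - L2^2)/(2*L1*L2) = (1.385^2 - 1.18^2 - 0.38^2)/(2*1.18*0.38) = 0.42531780
th2 = acos(0.42531780) = 64.8292 deg

64.8292 degrees


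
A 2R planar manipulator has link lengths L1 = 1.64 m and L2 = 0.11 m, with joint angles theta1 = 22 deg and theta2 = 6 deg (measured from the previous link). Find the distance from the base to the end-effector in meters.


x = L1*cos(th1) + L2*cos(th1+th2) = 1.617706
y = L1*sin(th1) + L2*sin(th1+th2) = 0.665997
d = sqrt(x^2 + y^2) = sqrt(2.616973 + 0.443552) = 1.7494

1.7494 m


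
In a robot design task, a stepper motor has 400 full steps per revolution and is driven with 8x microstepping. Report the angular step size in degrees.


step = 360/(400*8) = 360/3200 = 0.1125

0.1125 degrees


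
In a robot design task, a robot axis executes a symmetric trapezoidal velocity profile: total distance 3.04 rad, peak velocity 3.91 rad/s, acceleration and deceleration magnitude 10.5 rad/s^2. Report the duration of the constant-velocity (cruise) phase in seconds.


t_acc = v/a = 0.372381 s, d_acc = v^2/(2a) = 0.728005 rad each
d_cruise = 3.04 - 2*0.728005 = 1.583990 rad
t_cruise = d_cruise/v = 1.583990/3.91 = 0.4051

0.4051 s


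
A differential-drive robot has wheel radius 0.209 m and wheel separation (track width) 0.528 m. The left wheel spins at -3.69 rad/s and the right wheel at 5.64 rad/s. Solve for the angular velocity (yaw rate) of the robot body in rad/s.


omega = r*(wR - wL)/L = 0.209*(5.64 - (-3.69))/0.528 = 3.6931

3.6931 rad/s


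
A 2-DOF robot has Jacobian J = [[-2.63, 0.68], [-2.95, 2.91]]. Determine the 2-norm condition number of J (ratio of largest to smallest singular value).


JJ^T eigenvalues: trace(JJ^T) = 24.5499, det(JJ^T) = det(J)^2 = 31.89199729
s_max^2 = (24.5499 + sqrt(475.12960085))/2 = 23.17368388
s_min^2 = (24.5499 - sqrt(475.12960085))/2 = 1.37621612
kappa = s_max/s_min = sqrt(23.17368388/1.37621612) = 4.1035

4.1035


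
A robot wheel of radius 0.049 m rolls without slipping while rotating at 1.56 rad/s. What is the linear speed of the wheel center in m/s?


v = omega * r = 1.56 * 0.049 = 0.0764

0.0764 m/s


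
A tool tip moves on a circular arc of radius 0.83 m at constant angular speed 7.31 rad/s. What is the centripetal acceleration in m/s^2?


a_c = omega^2 * r = 7.31^2 * 0.83 = 44.3520

44.3520 m/s^2


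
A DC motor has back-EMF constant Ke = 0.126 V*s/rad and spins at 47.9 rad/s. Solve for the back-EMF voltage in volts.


V_emf = Ke * omega = 0.126*47.9 = 6.0354

6.0354 V


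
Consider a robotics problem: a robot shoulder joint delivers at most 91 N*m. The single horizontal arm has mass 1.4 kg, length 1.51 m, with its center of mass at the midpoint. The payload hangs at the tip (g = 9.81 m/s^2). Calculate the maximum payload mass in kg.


tau_arm = m_arm*g*(L/2) = 1.4*9.81*1.51/2 = 10.3692 N*m
tau_payload = tau_max - tau_arm = 91 - 10.3692 = 80.6308
m_payload = tau_payload / (g*L) = 80.6308 / (9.81*1.51) = 5.4432

5.4432 kg


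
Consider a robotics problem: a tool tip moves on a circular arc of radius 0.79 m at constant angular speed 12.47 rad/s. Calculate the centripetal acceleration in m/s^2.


a_c = omega^2 * r = 12.47^2 * 0.79 = 122.8457

122.8457 m/s^2


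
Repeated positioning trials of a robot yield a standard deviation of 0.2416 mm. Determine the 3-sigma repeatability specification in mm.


repeatability = 3*sigma = 3*0.2416 = 0.7248

0.7248 mm


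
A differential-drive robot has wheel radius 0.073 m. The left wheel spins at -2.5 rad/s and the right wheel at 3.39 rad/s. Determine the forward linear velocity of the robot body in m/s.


v = r*(wR + wL)/2 = 0.073*(3.39 + -2.5)/2 = 0.0325

0.0325 m/s


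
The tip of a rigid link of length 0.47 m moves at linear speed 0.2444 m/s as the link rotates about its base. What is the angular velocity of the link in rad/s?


omega = v / L = 0.2444 / 0.47 = 0.5200

0.5200 rad/s


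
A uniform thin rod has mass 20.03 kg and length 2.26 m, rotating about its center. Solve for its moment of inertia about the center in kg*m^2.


I = (1/12)*m*L^2 = (1/12)*20.03*2.26^2 = 8.5254

8.5254 kg*m^2


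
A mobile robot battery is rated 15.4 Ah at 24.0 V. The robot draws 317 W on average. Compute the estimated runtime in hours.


E = 15.4*24.0 = 369.6000 Wh
t = E/P = 369.6000/317 = 1.1659

1.1659 hours


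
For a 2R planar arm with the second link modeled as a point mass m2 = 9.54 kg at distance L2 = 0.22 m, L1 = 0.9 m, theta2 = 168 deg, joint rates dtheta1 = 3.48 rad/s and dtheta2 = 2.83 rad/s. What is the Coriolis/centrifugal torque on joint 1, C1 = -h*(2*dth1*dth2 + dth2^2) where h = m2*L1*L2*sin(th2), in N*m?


h = m2*L1*L2*sin(th2) = 9.54*0.9*0.22*sin(168 deg) = 0.392729
C1 = -h*(2*3.48*2.83 + 2.83^2) = -0.392729*27.7057 = -10.8808

-10.8808 N*m


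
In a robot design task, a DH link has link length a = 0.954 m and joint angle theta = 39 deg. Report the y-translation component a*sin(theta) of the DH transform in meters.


a*sin(theta) = 0.954*sin(39 deg) = 0.6004

0.6004 m


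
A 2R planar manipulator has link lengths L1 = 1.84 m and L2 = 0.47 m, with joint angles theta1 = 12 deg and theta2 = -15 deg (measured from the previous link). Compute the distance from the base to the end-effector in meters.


x = L1*cos(th1) + L2*cos(th1+th2) = 2.269147
y = L1*sin(th1) + L2*sin(th1+th2) = 0.357960
d = sqrt(x^2 + y^2) = sqrt(5.149028 + 0.128135) = 2.2972

2.2972 m


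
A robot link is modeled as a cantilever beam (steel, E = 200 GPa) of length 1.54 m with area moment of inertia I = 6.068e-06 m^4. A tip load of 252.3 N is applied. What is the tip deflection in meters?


delta = F*L^3/(3*E*I) = 252.3*1.54^3/(3*2.000e+11*6.068e-06)
      = 921.4662072/3640800 = 2.5309e-04

2.5309e-04 m


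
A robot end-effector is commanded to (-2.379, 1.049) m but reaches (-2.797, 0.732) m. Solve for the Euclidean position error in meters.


dx = -2.797 - (-2.379) = -0.4180, dy = 0.732 - (1.049) = -0.3170
err = sqrt(0.174724 + 0.100489) = 0.5246

0.5246 m


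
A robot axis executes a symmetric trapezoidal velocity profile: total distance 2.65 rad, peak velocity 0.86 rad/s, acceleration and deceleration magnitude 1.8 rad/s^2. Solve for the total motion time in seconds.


t_acc = v/a = 0.86/1.8 = 0.477778 s
d_acc = v^2/(2a) = 0.205444 rad (each ramp)
d_cruise = 2.65 - 2*0.205444 = 2.239112 rad
t_cruise = 2.239112/0.86 = 2.603619 s
t_total = 2*0.477778 + 2.603619 = 3.5592

3.5592 s


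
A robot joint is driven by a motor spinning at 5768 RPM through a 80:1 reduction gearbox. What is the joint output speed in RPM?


omega_joint = omega_motor / N = 5768 / 80 = 72.1000

72.1000 RPM


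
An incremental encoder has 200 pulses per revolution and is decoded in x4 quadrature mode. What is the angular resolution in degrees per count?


resolution = 360 / (PPR * 4) = 360 / 800 = 0.4500

0.4500 degrees


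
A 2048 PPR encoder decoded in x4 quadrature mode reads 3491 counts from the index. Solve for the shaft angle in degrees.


angle = counts * 360 / (PPR*4) = 3491 * 360 / 8192 = 153.4131

153.4131 degrees


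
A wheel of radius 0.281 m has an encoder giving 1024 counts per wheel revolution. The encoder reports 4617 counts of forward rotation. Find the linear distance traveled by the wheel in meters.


revs = 4617/1024 = 4.508789
d = revs * 2*pi*r = 4.508789 * 2*pi*0.281 = 7.9606

7.9606 m


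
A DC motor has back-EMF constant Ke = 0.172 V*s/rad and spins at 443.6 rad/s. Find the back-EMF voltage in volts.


V_emf = Ke * omega = 0.172*443.6 = 76.2992

76.2992 V


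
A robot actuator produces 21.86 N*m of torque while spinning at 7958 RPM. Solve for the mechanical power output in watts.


omega = 7958 * 2*pi/60 = 833.359811 rad/s
P = tau * omega = 21.86 * 833.359811 = 18217.2455

18217.2455 W


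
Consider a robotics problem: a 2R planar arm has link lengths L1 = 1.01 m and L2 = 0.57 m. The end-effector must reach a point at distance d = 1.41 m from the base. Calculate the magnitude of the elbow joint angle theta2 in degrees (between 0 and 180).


cos(th2) = (d^2 - L1^2 - L2^2)/(2*L1*L2) = (1.41^2 - 1.01^2 - 0.57^2)/(2*1.01*0.57) = 0.55853743
th2 = acos(0.55853743) = 56.0453 deg

56.0453 degrees


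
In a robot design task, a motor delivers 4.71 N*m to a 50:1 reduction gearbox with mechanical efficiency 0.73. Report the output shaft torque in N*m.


tau_out = tau_in * N * eta = 4.71 * 50 * 0.73 = 171.9150

171.9150 N*m


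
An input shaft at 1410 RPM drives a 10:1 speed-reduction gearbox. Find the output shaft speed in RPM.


omega_out = omega_in / N = 1410 / 10 = 141.0000

141.0000 RPM


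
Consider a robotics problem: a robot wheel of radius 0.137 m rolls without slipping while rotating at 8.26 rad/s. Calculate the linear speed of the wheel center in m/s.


v = omega * r = 8.26 * 0.137 = 1.1316

1.1316 m/s


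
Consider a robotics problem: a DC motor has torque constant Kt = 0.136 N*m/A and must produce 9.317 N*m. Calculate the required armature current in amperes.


I = tau / Kt = 9.317/0.136 = 68.5074

68.5074 A


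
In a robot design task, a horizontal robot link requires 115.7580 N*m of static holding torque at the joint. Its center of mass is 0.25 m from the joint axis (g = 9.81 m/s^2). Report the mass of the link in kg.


m = tau / (g*L) = 115.7580 / (9.81 * 0.25) = 47.2000

47.2000 kg


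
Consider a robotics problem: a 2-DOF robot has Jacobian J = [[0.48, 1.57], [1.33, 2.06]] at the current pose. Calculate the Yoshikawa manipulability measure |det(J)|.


det(J) = 0.48*2.06 - (1.57)*(1.33) = -1.0993
|det(J)| = 1.0993

1.0993


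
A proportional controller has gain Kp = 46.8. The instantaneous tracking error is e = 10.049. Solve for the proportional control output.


u_P = Kp * e = 46.8 * 10.049 = 470.2932

470.2932


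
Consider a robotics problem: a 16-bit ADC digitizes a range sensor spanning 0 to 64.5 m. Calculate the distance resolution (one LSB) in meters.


res = range / 2^n = 64.5/2^16 = 64.5/65536 = 9.8419e-04

9.8419e-04 m


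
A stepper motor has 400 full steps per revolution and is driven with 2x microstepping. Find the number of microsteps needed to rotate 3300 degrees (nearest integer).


step_size = 360/(400*2) = 360/800 = 0.450000 deg
n = 3300/(360/800) = 3300*800/360 = 7333.3333 -> 7333

7333 steps


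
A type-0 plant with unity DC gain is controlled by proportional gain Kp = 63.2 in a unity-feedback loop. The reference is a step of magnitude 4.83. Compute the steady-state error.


e_ss = R/(1 + Kp) = 4.83/(1 + 63.2) = 4.83/64.2000 = 0.0752

0.0752


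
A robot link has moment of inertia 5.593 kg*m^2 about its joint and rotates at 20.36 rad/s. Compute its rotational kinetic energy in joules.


KE = (1/2)*I*omega^2 = 0.5*5.593*20.36^2 = 1159.2320

1159.2320 J


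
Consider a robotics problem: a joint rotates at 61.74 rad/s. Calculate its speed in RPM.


RPM = 61.74 * 60/(2*pi) = 589.5736

589.5736 RPM


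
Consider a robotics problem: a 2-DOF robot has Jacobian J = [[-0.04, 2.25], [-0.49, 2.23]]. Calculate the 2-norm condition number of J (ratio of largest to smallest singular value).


JJ^T eigenvalues: trace(JJ^T) = 10.2771, det(JJ^T) = det(J)^2 = 1.02677689
s_max^2 = (10.2771 + sqrt(101.51167685))/2 = 10.17620017
s_min^2 = (10.2771 - sqrt(101.51167685))/2 = 0.10089983
kappa = s_max/s_min = sqrt(10.17620017/0.10089983) = 10.0426

10.0426


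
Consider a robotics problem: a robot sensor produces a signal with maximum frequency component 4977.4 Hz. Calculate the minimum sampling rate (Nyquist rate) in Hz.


f_s,min = 2*f_max = 2*4977.4 = 9954.8000

9954.8000 Hz


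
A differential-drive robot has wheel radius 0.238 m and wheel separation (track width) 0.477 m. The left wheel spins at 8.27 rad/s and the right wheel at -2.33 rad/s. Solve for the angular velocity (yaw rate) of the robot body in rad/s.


omega = r*(wR - wL)/L = 0.238*(-2.33 - (8.27))/0.477 = -5.2889

-5.2889 rad/s


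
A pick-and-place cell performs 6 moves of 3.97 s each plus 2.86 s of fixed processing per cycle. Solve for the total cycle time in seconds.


T = 6*3.97 + 2.86 = 26.6800

26.6800 s


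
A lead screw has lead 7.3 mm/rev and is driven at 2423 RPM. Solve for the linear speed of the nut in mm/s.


v = lead * (RPM/60) = 7.3*2423/60 = 294.7983

294.7983 mm/s


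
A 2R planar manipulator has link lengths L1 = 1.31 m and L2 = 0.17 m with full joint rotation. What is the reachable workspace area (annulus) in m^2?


r_max = L1 + L2 = 1.4800, r_min = |L1 - L2| = 1.1400
A = pi*(r_max^2 - r_min^2) = pi*(2.1904 - 1.2996) = 2.7985

2.7985 m^2


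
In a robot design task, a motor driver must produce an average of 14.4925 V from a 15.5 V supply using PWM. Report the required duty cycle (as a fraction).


D = V_avg/V_supply = 14.4925/15.5 = 0.9350

0.9350


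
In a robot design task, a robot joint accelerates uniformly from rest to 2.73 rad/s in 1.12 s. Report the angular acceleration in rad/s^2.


alpha = delta_omega / t = 2.73 / 1.12 = 2.4375

2.4375 rad/s^2


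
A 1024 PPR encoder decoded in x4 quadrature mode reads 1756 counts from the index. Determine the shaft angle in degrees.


angle = counts * 360 / (PPR*4) = 1756 * 360 / 4096 = 154.3359

154.3359 degrees


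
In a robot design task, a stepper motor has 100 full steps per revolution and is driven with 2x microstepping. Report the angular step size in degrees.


step = 360/(100*2) = 360/200 = 1.8000

1.8000 degrees


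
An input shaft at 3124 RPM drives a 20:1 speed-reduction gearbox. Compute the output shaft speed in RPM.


omega_out = omega_in / N = 3124 / 20 = 156.2000

156.2000 RPM


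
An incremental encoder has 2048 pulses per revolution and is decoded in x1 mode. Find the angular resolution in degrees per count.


resolution = 360 / (PPR * 1) = 360 / 2048 = 0.1758

0.1758 degrees


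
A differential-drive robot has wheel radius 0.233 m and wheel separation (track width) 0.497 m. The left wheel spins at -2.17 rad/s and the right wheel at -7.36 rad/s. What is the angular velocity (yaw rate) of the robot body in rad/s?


omega = r*(wR - wL)/L = 0.233*(-7.36 - (-2.17))/0.497 = -2.4331

-2.4331 rad/s


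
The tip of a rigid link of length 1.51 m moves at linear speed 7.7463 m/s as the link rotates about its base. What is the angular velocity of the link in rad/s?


omega = v / L = 7.7463 / 1.51 = 5.1300

5.1300 rad/s


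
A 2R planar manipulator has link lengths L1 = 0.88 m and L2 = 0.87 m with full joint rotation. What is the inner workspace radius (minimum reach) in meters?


r_min = |L1 - L2| = |0.88 - 0.87| = 0.0100

0.0100 m


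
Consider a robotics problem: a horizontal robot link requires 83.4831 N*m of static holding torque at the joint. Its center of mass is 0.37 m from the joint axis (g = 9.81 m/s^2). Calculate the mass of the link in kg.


m = tau / (g*L) = 83.4831 / (9.81 * 0.37) = 23.0000

23.0000 kg


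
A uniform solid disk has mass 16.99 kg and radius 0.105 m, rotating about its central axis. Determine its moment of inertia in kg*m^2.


I = (1/2)*m*R^2 = 0.5*16.99*0.105^2 = 0.0937

0.0937 kg*m^2


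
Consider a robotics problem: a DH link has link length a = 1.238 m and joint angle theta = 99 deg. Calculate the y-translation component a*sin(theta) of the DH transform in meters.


a*sin(theta) = 1.238*sin(99 deg) = 1.2228

1.2228 m


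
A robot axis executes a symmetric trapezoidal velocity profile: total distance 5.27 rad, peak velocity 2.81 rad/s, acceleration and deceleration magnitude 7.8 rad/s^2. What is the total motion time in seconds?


t_acc = v/a = 2.81/7.8 = 0.360256 s
d_acc = v^2/(2a) = 0.506160 rad (each ramp)
d_cruise = 5.27 - 2*0.506160 = 4.257680 rad
t_cruise = 4.257680/2.81 = 1.515189 s
t_total = 2*0.360256 + 1.515189 = 2.2357

2.2357 s


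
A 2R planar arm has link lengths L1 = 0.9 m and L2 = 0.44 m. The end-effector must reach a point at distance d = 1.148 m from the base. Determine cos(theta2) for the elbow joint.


cos(th2) = (d^2 - L1^2 - L2^2)/(2*L1*L2) = (1.148^2 - 0.9^2 - 0.44^2)/(2*0.9*0.44) = 0.3968

0.3968


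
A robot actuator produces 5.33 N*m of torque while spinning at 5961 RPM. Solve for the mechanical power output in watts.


omega = 5961 * 2*pi/60 = 624.234460 rad/s
P = tau * omega = 5.33 * 624.234460 = 3327.1697

3327.1697 W


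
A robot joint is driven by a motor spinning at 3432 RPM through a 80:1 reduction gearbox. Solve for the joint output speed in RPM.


omega_joint = omega_motor / N = 3432 / 80 = 42.9000

42.9000 RPM


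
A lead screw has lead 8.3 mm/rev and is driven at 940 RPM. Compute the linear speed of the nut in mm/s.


v = lead * (RPM/60) = 8.3*940/60 = 130.0333

130.0333 mm/s


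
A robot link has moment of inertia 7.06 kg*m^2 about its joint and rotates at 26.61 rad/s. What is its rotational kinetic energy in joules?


KE = (1/2)*I*omega^2 = 0.5*7.06*26.61^2 = 2499.5651

2499.5651 J


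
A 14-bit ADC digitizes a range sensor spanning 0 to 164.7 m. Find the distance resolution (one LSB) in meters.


res = range / 2^n = 164.7/2^14 = 164.7/16384 = 0.0101

0.0101 m


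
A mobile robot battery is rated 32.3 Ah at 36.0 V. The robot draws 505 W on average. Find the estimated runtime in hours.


E = 32.3*36.0 = 1162.8000 Wh
t = E/P = 1162.8000/505 = 2.3026

2.3026 hours


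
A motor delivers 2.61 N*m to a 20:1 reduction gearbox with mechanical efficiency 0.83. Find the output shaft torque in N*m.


tau_out = tau_in * N * eta = 2.61 * 20 * 0.83 = 43.3260

43.3260 N*m


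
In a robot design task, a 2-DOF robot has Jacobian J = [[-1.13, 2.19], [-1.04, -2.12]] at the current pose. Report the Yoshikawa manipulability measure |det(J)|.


det(J) = -1.13*-2.12 - (2.19)*(-1.04) = 4.6732
|det(J)| = 4.6732

4.6732


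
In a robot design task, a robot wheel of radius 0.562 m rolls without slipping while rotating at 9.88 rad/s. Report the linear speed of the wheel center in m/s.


v = omega * r = 9.88 * 0.562 = 5.5526

5.5526 m/s


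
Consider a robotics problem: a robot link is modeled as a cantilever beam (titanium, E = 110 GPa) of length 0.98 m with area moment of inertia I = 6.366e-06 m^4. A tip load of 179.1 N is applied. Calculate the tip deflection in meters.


delta = F*L^3/(3*E*I) = 179.1*0.98^3/(3*1.100e+11*6.366e-06)
      = 168.5674872/2100780 = 8.0240e-05

8.0240e-05 m


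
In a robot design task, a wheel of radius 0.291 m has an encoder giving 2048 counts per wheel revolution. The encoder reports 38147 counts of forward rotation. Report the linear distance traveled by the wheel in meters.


revs = 38147/2048 = 18.626465
d = revs * 2*pi*r = 18.626465 * 2*pi*0.291 = 34.0568

34.0568 m


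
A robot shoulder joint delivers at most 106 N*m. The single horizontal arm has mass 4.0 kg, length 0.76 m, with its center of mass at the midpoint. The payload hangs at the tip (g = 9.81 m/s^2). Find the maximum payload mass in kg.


tau_arm = m_arm*g*(L/2) = 4.0*9.81*0.76/2 = 14.9112 N*m
tau_payload = tau_max - tau_arm = 106 - 14.9112 = 91.0888
m_payload = tau_payload / (g*L) = 91.0888 / (9.81*0.76) = 12.2175

12.2175 kg


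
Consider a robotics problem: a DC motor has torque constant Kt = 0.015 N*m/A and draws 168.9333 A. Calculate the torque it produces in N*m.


tau = Kt * I = 0.015*168.9333 = 2.5340

2.5340 N*m


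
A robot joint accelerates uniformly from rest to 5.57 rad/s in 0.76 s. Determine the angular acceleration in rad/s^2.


alpha = delta_omega / t = 5.57 / 0.76 = 7.3289

7.3289 rad/s^2


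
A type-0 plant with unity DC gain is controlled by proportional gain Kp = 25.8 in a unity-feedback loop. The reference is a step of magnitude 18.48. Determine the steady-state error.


e_ss = R/(1 + Kp) = 18.48/(1 + 25.8) = 18.48/26.8000 = 0.6896

0.6896


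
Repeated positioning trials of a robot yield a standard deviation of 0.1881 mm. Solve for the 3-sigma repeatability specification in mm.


repeatability = 3*sigma = 3*0.1881 = 0.5643

0.5643 mm


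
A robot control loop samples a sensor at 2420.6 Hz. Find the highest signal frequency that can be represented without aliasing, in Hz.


f_max = f_s/2 = 2420.6/2 = 1210.3000

1210.3000 Hz


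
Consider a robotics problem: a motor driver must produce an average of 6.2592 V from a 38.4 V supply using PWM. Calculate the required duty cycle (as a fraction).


D = V_avg/V_supply = 6.2592/38.4 = 0.1630

0.1630


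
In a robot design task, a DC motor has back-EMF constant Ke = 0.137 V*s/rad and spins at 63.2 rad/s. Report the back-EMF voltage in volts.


V_emf = Ke * omega = 0.137*63.2 = 8.6584

8.6584 V


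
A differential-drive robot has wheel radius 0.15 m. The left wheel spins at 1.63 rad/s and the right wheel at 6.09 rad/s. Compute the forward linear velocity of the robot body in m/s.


v = r*(wR + wL)/2 = 0.15*(6.09 + 1.63)/2 = 0.5790

0.5790 m/s


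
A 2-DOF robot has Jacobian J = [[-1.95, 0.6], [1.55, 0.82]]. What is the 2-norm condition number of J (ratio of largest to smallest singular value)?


JJ^T eigenvalues: trace(JJ^T) = 7.2374, det(JJ^T) = det(J)^2 = 6.39584100
s_max^2 = (7.2374 + sqrt(26.79659476))/2 = 6.20697137
s_min^2 = (7.2374 - sqrt(26.79659476))/2 = 1.03042863
kappa = s_max/s_min = sqrt(6.20697137/1.03042863) = 2.4543

2.4543


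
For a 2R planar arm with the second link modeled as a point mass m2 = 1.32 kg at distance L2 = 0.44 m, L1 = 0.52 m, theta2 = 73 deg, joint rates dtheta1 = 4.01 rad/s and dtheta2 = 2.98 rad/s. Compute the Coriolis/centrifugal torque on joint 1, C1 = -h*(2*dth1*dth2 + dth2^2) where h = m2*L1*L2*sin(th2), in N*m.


h = m2*L1*L2*sin(th2) = 1.32*0.52*0.44*sin(73 deg) = 0.288819
C1 = -h*(2*4.01*2.98 + 2.98^2) = -0.288819*32.7800 = -9.4675

-9.4675 N*m


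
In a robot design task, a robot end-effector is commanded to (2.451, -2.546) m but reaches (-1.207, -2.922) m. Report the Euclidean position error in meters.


dx = -1.207 - (2.451) = -3.6580, dy = -2.922 - (-2.546) = -0.3760
err = sqrt(13.380964 + 0.141376) = 3.6773

3.6773 m


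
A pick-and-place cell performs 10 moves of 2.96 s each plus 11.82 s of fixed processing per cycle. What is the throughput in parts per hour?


T_cycle = 10*2.96 + 11.82 = 41.4200 s
rate = 3600/T = 86.9145

86.9145 parts/hour


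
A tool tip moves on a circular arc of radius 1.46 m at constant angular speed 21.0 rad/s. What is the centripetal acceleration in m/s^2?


a_c = omega^2 * r = 21.0^2 * 1.46 = 643.8600

643.8600 m/s^2


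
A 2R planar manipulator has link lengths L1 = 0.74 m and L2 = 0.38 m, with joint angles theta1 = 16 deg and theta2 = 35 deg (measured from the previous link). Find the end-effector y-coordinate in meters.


y = L1*sin(th1) + L2*sin(th1+th2) = 0.74*sin(16 deg) + 0.38*sin(51 deg) = 0.4993

0.4993 m


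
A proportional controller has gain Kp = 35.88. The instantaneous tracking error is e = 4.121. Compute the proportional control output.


u_P = Kp * e = 35.88 * 4.121 = 147.8615

147.8615


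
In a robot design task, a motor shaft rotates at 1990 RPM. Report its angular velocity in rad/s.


omega = 1990 * 2*pi/60 = 208.3923

208.3923 rad/s


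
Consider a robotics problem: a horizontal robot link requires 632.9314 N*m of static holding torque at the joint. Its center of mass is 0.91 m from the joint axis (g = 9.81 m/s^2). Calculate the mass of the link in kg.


m = tau / (g*L) = 632.9314 / (9.81 * 0.91) = 70.9000

70.9000 kg


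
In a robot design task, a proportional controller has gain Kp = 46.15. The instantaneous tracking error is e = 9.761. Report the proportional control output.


u_P = Kp * e = 46.15 * 9.761 = 450.4701

450.4701


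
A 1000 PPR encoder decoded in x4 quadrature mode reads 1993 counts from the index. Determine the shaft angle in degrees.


angle = counts * 360 / (PPR*4) = 1993 * 360 / 4000 = 179.3700

179.3700 degrees


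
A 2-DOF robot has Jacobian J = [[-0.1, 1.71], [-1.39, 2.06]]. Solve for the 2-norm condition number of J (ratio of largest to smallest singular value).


JJ^T eigenvalues: trace(JJ^T) = 9.1098, det(JJ^T) = det(J)^2 = 4.71280681
s_max^2 = (9.1098 + sqrt(64.13722880))/2 = 8.55918610
s_min^2 = (9.1098 - sqrt(64.13722880))/2 = 0.55061390
kappa = s_max/s_min = sqrt(8.55918610/0.55061390) = 3.9427

3.9427


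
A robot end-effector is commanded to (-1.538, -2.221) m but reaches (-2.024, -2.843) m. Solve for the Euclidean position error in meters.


dx = -2.024 - (-1.538) = -0.4860, dy = -2.843 - (-2.221) = -0.6220
err = sqrt(0.236196 + 0.386884) = 0.7894

0.7894 m


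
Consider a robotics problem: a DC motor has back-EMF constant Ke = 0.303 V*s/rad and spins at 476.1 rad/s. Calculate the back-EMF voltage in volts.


V_emf = Ke * omega = 0.303*476.1 = 144.2583

144.2583 V


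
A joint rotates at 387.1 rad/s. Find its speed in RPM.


RPM = 387.1 * 60/(2*pi) = 3696.5327

3696.5327 RPM


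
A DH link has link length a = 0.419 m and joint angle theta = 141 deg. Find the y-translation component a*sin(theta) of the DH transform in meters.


a*sin(theta) = 0.419*sin(141 deg) = 0.2637

0.2637 m


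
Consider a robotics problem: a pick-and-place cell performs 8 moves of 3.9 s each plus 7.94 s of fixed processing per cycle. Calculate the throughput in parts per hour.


T_cycle = 8*3.9 + 7.94 = 39.1400 s
rate = 3600/T = 91.9775

91.9775 parts/hour


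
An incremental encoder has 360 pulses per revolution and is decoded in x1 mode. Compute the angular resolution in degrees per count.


resolution = 360 / (PPR * 1) = 360 / 360 = 1.0000

1.0000 degrees


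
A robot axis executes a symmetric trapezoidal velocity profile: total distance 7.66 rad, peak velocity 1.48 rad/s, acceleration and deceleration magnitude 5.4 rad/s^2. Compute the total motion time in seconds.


t_acc = v/a = 1.48/5.4 = 0.274074 s
d_acc = v^2/(2a) = 0.202815 rad (each ramp)
d_cruise = 7.66 - 2*0.202815 = 7.254370 rad
t_cruise = 7.254370/1.48 = 4.901601 s
t_total = 2*0.274074 + 4.901601 = 5.4497

5.4497 s


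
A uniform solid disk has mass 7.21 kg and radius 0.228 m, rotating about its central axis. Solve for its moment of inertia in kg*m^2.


I = (1/2)*m*R^2 = 0.5*7.21*0.228^2 = 0.1874

0.1874 kg*m^2


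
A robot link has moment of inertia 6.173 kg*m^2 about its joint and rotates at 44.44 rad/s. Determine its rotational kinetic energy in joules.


KE = (1/2)*I*omega^2 = 0.5*6.173*44.44^2 = 6095.5708

6095.5708 J


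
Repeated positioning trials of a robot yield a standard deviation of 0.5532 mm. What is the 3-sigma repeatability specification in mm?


repeatability = 3*sigma = 3*0.5532 = 1.6596

1.6596 mm


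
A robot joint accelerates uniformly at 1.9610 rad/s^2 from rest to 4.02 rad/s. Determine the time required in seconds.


t = delta_omega / alpha = 4.02 / 1.9610 = 2.0500

2.0500 s


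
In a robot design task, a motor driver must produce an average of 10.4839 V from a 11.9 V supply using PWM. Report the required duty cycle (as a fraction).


D = V_avg/V_supply = 10.4839/11.9 = 0.8810

0.8810


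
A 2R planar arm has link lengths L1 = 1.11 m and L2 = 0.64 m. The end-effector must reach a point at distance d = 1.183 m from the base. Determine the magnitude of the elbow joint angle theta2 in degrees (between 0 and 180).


cos(th2) = (d^2 - L1^2 - L2^2)/(2*L1*L2) = (1.183^2 - 1.11^2 - 0.64^2)/(2*1.11*0.64) = -0.17047508
th2 = acos(-0.17047508) = 99.8154 deg

99.8154 degrees


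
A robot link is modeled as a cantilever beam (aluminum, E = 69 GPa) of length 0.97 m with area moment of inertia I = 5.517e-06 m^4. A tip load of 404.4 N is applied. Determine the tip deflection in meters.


delta = F*L^3/(3*E*I) = 404.4*0.97^3/(3*6.900e+10*5.517e-06)
      = 369.0849612/1142019 = 3.2319e-04

3.2319e-04 m


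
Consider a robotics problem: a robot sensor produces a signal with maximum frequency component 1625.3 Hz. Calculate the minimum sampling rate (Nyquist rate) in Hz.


f_s,min = 2*f_max = 2*1625.3 = 3250.6000

3250.6000 Hz


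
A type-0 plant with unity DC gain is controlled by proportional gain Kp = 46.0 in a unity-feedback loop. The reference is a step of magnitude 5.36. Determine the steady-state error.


e_ss = R/(1 + Kp) = 5.36/(1 + 46.0) = 5.36/47.0000 = 0.1140

0.1140


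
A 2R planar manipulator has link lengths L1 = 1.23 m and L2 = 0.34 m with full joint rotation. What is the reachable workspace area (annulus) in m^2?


r_max = L1 + L2 = 1.5700, r_min = |L1 - L2| = 0.8900
A = pi*(r_max^2 - r_min^2) = pi*(2.4649 - 0.7921) = 5.2553

5.2553 m^2


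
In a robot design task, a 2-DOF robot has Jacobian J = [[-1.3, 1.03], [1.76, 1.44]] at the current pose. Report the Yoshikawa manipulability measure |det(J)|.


det(J) = -1.3*1.44 - (1.03)*(1.76) = -3.6848
|det(J)| = 3.6848

3.6848


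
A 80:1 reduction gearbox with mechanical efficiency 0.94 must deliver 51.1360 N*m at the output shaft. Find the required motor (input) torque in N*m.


tau_in = tau_out / (N * eta) = 51.1360 / (80 * 0.94) = 0.6800

0.6800 N*m


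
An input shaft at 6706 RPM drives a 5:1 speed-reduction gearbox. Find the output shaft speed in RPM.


omega_out = omega_in / N = 6706 / 5 = 1341.2000

1341.2000 RPM


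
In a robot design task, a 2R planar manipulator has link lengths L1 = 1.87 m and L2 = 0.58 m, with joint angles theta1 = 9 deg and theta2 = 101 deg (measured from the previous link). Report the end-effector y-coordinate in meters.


y = L1*sin(th1) + L2*sin(th1+th2) = 1.87*sin(9 deg) + 0.58*sin(110 deg) = 0.8376

0.8376 m


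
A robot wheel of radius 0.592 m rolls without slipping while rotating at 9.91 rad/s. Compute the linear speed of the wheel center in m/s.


v = omega * r = 9.91 * 0.592 = 5.8667

5.8667 m/s


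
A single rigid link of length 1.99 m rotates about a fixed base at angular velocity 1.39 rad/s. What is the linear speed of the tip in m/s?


v = L*omega = 1.99 * 1.39 = 2.7661

2.7661 m/s


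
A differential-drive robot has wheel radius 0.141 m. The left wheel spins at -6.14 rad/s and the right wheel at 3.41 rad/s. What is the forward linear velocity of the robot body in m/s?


v = r*(wR + wL)/2 = 0.141*(3.41 + -6.14)/2 = -0.1925

-0.1925 m/s


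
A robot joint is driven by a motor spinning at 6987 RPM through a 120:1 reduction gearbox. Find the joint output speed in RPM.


omega_joint = omega_motor / N = 6987 / 120 = 58.2250

58.2250 RPM


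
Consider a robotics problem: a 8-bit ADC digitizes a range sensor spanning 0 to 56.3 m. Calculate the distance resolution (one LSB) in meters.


res = range / 2^n = 56.3/2^8 = 56.3/256 = 0.2199

0.2199 m


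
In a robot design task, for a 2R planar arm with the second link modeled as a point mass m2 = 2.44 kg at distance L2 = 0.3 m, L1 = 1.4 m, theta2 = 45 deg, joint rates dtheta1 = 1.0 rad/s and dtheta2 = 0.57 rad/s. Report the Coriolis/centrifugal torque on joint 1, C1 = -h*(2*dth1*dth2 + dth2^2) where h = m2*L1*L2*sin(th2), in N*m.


h = m2*L1*L2*sin(th2) = 2.44*1.4*0.3*sin(45 deg) = 0.724643
C1 = -h*(2*1.0*0.57 + 0.57^2) = -0.724643*1.4649 = -1.0615

-1.0615 N*m


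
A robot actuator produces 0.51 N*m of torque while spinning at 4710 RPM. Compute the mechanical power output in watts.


omega = 4710 * 2*pi/60 = 493.230047 rad/s
P = tau * omega = 0.51 * 493.230047 = 251.5473

251.5473 W


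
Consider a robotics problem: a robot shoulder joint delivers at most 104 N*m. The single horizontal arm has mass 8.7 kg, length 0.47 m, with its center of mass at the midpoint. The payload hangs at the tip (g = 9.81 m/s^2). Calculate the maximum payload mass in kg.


tau_arm = m_arm*g*(L/2) = 8.7*9.81*0.47/2 = 20.0565 N*m
tau_payload = tau_max - tau_arm = 104 - 20.0565 = 83.9435
m_payload = tau_payload / (g*L) = 83.9435 / (9.81*0.47) = 18.2062

18.2062 kg


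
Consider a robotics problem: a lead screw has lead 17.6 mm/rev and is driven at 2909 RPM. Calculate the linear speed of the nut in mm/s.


v = lead * (RPM/60) = 17.6*2909/60 = 853.3067

853.3067 mm/s


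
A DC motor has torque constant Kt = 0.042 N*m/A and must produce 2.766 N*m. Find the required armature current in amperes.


I = tau / Kt = 2.766/0.042 = 65.8571

65.8571 A


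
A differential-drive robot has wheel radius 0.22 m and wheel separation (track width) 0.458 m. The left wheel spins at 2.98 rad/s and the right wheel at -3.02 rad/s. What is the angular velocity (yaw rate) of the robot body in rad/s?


omega = r*(wR - wL)/L = 0.22*(-3.02 - (2.98))/0.458 = -2.8821

-2.8821 rad/s


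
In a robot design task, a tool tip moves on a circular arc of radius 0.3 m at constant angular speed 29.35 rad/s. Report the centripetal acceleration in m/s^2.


a_c = omega^2 * r = 29.35^2 * 0.3 = 258.4268

258.4268 m/s^2


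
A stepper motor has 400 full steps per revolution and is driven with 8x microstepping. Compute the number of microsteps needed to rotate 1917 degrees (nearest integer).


step_size = 360/(400*8) = 360/3200 = 0.112500 deg
n = 1917/(360/3200) = 1917*3200/360 = 17040

17040 steps


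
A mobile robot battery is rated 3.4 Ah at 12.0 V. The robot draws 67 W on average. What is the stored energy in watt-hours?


E = capacity * V = 3.4*12.0 = 40.8000

40.8000 Wh


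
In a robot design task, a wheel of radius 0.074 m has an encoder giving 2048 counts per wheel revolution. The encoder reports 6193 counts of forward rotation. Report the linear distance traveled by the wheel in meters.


revs = 6193/2048 = 3.023926
d = revs * 2*pi*r = 3.023926 * 2*pi*0.074 = 1.4060

1.4060 m


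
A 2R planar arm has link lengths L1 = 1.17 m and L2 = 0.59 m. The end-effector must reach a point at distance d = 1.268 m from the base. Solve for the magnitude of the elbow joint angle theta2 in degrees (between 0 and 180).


cos(th2) = (d^2 - L1^2 - L2^2)/(2*L1*L2) = (1.268^2 - 1.17^2 - 0.59^2)/(2*1.17*0.59) = -0.07907866
th2 = acos(-0.07907866) = 94.5356 deg

94.5356 degrees


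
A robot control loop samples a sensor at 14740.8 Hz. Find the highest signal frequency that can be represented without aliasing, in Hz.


f_max = f_s/2 = 14740.8/2 = 7370.4000

7370.4000 Hz


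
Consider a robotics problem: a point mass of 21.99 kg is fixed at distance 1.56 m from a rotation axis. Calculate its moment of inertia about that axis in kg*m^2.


I = m*r^2 = 21.99*1.56^2 = 53.5149

53.5149 kg*m^2


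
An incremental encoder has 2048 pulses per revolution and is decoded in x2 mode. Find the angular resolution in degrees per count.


resolution = 360 / (PPR * 2) = 360 / 4096 = 0.0879

0.0879 degrees


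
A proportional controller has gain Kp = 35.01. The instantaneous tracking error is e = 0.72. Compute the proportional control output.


u_P = Kp * e = 35.01 * 0.72 = 25.2072

25.2072


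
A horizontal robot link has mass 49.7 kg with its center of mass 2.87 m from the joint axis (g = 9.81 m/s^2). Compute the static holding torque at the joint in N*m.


tau = m*g*L = 49.7 * 9.81 * 2.87 = 1399.2886

1399.2886 N*m


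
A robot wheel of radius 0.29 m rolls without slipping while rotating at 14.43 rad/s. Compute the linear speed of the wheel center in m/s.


v = omega * r = 14.43 * 0.29 = 4.1847

4.1847 m/s


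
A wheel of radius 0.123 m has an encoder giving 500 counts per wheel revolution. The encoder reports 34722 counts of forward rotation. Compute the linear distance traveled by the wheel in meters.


revs = 34722/500 = 69.444000
d = revs * 2*pi*r = 69.444000 * 2*pi*0.123 = 53.6685

53.6685 m


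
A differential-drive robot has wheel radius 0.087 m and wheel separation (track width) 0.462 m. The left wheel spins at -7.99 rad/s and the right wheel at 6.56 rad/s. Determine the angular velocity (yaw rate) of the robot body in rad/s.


omega = r*(wR - wL)/L = 0.087*(6.56 - (-7.99))/0.462 = 2.7399

2.7399 rad/s


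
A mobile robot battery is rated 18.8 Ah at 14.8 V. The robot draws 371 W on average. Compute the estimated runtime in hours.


E = 18.8*14.8 = 278.2400 Wh
t = E/P = 278.2400/371 = 0.7500

0.7500 hours


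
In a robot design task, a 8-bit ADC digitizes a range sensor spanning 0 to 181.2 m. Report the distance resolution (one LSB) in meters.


res = range / 2^n = 181.2/2^8 = 181.2/256 = 0.7078

0.7078 m


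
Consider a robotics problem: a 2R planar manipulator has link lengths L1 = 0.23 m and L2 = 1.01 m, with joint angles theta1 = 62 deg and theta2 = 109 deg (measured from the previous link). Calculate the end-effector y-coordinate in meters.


y = L1*sin(th1) + L2*sin(th1+th2) = 0.23*sin(62 deg) + 1.01*sin(171 deg) = 0.3611

0.3611 m


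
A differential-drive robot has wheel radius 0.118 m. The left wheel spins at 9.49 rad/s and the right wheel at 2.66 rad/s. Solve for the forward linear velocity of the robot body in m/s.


v = r*(wR + wL)/2 = 0.118*(2.66 + 9.49)/2 = 0.7168

0.7168 m/s


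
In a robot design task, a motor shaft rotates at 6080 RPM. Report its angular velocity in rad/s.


omega = 6080 * 2*pi/60 = 636.6961

636.6961 rad/s


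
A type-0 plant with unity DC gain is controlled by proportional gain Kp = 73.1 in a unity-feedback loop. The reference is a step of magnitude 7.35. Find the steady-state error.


e_ss = R/(1 + Kp) = 7.35/(1 + 73.1) = 7.35/74.1000 = 0.0992

0.0992


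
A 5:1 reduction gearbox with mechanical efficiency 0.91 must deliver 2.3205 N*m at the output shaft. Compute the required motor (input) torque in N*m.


tau_in = tau_out / (N * eta) = 2.3205 / (5 * 0.91) = 0.5100

0.5100 N*m


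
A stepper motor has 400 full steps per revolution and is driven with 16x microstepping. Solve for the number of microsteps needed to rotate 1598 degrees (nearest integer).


step_size = 360/(400*16) = 360/6400 = 0.056250 deg
n = 1598/(360/6400) = 1598*6400/360 = 28408.8889 -> 28409

28409 steps


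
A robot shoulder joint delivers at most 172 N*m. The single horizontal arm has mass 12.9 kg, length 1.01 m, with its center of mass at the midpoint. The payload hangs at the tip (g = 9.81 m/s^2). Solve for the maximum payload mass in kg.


tau_arm = m_arm*g*(L/2) = 12.9*9.81*1.01/2 = 63.9072 N*m
tau_payload = tau_max - tau_arm = 172 - 63.9072 = 108.0928
m_payload = tau_payload / (g*L) = 108.0928 / (9.81*1.01) = 10.9095

10.9095 kg
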